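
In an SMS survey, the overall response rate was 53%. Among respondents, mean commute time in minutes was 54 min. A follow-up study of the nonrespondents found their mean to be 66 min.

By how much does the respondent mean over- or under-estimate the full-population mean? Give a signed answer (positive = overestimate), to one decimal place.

Nonresponse fraction = 1 − 0.53 = 0.47.
Bias = (nonresponse fraction) × (respondent mean − nonrespondent mean)
     = 0.47 × (54 − 66) = 0.47 × -12 = -5.64.

-5.6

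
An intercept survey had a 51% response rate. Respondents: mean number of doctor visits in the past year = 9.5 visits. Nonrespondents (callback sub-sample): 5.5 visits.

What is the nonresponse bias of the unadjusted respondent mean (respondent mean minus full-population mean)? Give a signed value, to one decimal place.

Nonresponse fraction = 1 − 0.51 = 0.49.
Bias = (nonresponse fraction) × (respondent mean − nonrespondent mean)
     = 0.49 × (9.5 − 5.5) = 0.49 × 4 = 1.96.

+2.0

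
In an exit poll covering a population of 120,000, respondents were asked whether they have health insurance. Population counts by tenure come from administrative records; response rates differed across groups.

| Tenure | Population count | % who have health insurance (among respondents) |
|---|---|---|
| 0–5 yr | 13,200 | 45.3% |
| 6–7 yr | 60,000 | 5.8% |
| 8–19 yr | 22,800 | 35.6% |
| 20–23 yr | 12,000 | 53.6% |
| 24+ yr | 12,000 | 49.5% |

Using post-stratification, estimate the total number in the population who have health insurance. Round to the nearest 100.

Apply each group's respondent rate to its population count:
  0–5 yr: 13,200 × 45.3% = 5979.6
  6–7 yr: 60,000 × 5.8% = 3480
  8–19 yr: 22,800 × 35.6% = 8116.8
  20–23 yr: 12,000 × 53.6% = 6432
  24+ yr: 12,000 × 49.5% = 5940
Estimated total = 29948.4 → 29,900.

29,900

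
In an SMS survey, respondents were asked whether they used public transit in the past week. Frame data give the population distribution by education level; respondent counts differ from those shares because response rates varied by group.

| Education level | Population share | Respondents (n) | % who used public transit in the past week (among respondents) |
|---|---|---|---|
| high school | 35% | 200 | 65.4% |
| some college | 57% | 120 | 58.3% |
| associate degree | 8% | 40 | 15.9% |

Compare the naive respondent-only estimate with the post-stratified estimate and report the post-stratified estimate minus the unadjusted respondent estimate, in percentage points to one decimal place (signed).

-0.1 percentage points

Without adjustment, the pooled respondent share is:
  (200/360)×65.4 + (120/360)×58.3 + (40/360)×15.9 = 57.5333%
Post-stratifying to population shares instead:
  0.35×65.4 + 0.57×58.3 + 0.08×15.9 = 57.393%
Difference = 57.393 − 57.5333 = -0.1403 pp.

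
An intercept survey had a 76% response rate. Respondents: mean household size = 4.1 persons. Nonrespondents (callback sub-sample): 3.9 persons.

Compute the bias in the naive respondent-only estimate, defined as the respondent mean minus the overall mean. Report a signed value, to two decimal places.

+0.05

Nonresponse fraction = 1 − 0.76 = 0.24.
Bias = (nonresponse fraction) × (respondent mean − nonrespondent mean)
     = 0.24 × (4.1 − 3.9) = 0.24 × 0.2 = 0.048.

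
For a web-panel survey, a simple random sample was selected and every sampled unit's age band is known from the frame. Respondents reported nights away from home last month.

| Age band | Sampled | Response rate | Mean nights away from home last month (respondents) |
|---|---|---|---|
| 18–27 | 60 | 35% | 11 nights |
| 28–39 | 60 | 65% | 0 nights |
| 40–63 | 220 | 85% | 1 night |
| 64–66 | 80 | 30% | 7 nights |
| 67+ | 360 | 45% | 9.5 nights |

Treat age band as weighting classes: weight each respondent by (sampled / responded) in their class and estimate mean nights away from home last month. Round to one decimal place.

6.2

Inverse-response-rate weighting restores each class to its sampled count, so class totals weight by n_sampled:
  18–27: 60 × 11 = 660
  28–39: 60 × 0 = 0
  40–63: 220 × 1 = 220
  64–66: 80 × 7 = 560
  67+: 360 × 9.5 = 3420
Adjusted estimate = 4860 / 780 = 6.23077 → 6.2.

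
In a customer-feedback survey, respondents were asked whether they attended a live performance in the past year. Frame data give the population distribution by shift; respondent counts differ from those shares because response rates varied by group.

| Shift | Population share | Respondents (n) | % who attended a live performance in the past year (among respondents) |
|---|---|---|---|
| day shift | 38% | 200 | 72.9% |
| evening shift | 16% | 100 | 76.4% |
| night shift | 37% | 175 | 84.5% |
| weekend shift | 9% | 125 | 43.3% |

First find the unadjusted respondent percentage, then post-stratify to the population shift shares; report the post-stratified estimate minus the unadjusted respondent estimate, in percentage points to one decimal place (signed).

Unadjusted (pooled respondent) estimate weights by respondent counts:
  (200/600)×72.9 + (100/600)×76.4 + (175/600)×84.5 + (125/600)×43.3 = 70.7%
Post-stratifying to population shares instead:
  0.38×72.9 + 0.16×76.4 + 0.37×84.5 + 0.09×43.3 = 75.088%
Difference = 75.088 − 70.7 = 4.388 pp.

+4.4 percentage points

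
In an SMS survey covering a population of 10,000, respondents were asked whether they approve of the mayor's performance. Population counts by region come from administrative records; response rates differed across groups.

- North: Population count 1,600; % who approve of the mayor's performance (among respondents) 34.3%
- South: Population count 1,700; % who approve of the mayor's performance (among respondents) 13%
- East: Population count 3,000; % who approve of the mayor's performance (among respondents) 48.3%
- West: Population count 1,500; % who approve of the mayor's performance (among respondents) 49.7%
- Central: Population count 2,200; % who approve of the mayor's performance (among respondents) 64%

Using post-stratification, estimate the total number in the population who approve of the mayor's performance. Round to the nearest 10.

4,370

Estimated count per cell = population count × respondent percentage:
  North: 1,600 × 34.3% = 548.8
  South: 1,700 × 13% = 221
  East: 3,000 × 48.3% = 1449
  West: 1,500 × 49.7% = 745.5
  Central: 2,200 × 64% = 1408
Estimated total = 4372.3 → 4,370.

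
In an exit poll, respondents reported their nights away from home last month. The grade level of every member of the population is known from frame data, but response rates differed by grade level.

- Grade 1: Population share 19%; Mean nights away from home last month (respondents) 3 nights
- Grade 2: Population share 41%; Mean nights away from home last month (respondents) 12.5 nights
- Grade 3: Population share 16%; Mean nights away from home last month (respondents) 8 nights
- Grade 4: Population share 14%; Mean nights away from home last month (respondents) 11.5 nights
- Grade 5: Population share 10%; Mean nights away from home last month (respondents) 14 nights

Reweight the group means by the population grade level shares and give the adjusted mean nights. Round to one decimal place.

10.0

Post-stratification weights by population share, not respondent share:
  Grade 1: 0.19 × 3 = 0.57
  Grade 2: 0.41 × 12.5 = 5.125
  Grade 3: 0.16 × 8 = 1.28
  Grade 4: 0.14 × 11.5 = 1.61
  Grade 5: 0.1 × 14 = 1.4
Post-stratified estimate = 9.985 → 10.0.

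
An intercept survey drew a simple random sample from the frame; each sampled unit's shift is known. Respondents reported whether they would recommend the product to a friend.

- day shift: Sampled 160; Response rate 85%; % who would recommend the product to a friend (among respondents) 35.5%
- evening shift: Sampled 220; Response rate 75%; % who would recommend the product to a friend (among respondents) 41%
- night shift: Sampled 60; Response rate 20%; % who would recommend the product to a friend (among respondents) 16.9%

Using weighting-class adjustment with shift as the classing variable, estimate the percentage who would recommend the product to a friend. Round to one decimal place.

With weight = n_sampled/n_responded per class, the weighted class total is n_sampled:
  day shift: 160 × 35.5 = 5680
  evening shift: 220 × 41 = 9020
  night shift: 60 × 16.9 = 1014
Adjusted estimate = 15,714 / 440 = 35.7136 → 35.7%.

35.7%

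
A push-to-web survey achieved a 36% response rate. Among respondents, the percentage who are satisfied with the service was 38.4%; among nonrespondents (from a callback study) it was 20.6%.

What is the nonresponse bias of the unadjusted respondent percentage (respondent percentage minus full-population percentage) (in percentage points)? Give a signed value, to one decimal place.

Nonresponse fraction = 1 − 0.36 = 0.64.
Bias = (nonresponse fraction) × (respondent percentage − nonrespondent percentage)
     = 0.64 × (38.4 − 20.6) = 0.64 × 17.8 = 11.392.

+11.4 percentage points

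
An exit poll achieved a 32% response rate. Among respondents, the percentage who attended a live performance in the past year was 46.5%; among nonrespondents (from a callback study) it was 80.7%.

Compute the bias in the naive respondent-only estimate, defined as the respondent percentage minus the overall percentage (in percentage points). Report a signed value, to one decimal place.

-23.3 percentage points

Nonresponse fraction = 1 − 0.32 = 0.68.
Bias = (nonresponse fraction) × (respondent percentage − nonrespondent percentage)
     = 0.68 × (46.5 − 80.7) = 0.68 × -34.2 = -23.256.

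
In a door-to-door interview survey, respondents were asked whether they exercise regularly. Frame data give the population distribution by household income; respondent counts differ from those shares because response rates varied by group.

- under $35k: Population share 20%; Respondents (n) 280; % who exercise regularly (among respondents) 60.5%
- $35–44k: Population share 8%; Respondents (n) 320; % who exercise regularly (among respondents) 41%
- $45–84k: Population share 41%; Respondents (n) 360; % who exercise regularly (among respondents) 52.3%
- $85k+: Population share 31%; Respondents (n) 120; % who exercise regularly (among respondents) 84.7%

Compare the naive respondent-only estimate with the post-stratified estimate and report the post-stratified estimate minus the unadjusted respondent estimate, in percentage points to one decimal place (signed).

+8.4 percentage points

Without adjustment, the pooled respondent share is:
  (280/1080)×60.5 + (320/1080)×41 + (360/1080)×52.3 + (120/1080)×84.7 = 54.6778%
Post-stratified estimate weights by population shares:
  0.2×60.5 + 0.08×41 + 0.41×52.3 + 0.31×84.7 = 63.08%
Difference = 63.08 − 54.6778 = 8.4022 pp.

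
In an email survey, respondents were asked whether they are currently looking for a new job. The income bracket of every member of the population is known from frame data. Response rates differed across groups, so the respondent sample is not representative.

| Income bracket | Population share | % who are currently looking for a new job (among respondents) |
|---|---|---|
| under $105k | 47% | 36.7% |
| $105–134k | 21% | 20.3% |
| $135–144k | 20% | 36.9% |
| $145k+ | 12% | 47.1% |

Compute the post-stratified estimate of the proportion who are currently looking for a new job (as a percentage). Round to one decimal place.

34.5%

Post-stratification weights by population share, not respondent share:
  under $105k: 0.47 × 36.7 = 17.249
  $105–134k: 0.21 × 20.3 = 4.263
  $135–144k: 0.2 × 36.9 = 7.38
  $145k+: 0.12 × 47.1 = 5.652
Post-stratified estimate = 34.544 → 34.5%.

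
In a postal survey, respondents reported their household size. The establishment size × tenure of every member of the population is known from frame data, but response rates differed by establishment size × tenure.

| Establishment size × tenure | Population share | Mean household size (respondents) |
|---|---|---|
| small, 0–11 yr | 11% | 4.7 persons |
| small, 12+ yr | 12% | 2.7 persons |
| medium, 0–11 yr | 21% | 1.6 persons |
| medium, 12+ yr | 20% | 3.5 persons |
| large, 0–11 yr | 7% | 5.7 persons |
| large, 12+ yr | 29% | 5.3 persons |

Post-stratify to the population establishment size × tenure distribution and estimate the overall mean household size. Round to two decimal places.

Post-stratification weights by population share, not respondent share:
  small, 0–11 yr: 0.11 × 4.7 = 0.517
  small, 12+ yr: 0.12 × 2.7 = 0.324
  medium, 0–11 yr: 0.21 × 1.6 = 0.336
  medium, 12+ yr: 0.2 × 3.5 = 0.7
  large, 0–11 yr: 0.07 × 5.7 = 0.399
  large, 12+ yr: 0.29 × 5.3 = 1.537
Post-stratified estimate = 3.813 → 3.81.

3.81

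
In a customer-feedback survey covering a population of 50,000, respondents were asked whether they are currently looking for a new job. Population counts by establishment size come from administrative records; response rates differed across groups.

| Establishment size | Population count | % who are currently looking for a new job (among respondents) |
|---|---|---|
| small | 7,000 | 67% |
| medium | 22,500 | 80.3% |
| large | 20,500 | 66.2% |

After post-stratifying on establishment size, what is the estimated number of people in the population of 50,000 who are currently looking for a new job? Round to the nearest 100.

36,300

Each cell contributes its population count × the respondent rate:
  small: 7,000 × 67% = 4690
  medium: 22,500 × 80.3% = 18067.5
  large: 20,500 × 66.2% = 13,571
Estimated total = 36328.5 → 36,300.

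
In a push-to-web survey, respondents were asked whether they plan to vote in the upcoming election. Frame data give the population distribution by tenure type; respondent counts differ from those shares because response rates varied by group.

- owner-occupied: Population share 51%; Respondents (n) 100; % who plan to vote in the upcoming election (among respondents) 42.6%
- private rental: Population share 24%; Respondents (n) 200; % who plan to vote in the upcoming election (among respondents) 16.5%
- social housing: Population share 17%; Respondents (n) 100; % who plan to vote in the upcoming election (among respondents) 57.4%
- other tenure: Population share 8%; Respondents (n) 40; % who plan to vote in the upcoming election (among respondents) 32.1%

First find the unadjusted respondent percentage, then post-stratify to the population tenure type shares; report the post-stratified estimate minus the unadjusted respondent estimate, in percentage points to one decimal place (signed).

Unadjusted (pooled respondent) estimate weights by respondent counts:
  (100/440)×42.6 + (200/440)×16.5 + (100/440)×57.4 + (40/440)×32.1 = 33.1455%
Post-stratifying to population shares instead:
  0.51×42.6 + 0.24×16.5 + 0.17×57.4 + 0.08×32.1 = 38.012%
Difference = 38.012 − 33.1455 = 4.8665 pp.

+4.9 percentage points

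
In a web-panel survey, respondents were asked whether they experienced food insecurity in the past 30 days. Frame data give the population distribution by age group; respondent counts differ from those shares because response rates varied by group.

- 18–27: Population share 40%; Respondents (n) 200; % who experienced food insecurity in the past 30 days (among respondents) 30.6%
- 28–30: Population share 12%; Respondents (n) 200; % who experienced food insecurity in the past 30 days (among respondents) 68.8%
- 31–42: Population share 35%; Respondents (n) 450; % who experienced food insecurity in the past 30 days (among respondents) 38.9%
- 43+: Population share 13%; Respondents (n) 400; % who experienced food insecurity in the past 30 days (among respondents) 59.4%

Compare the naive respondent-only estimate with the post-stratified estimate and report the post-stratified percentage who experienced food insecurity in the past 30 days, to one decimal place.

Naive respondent-only estimate (weights = respondent counts):
  (200/1250)×30.6 + (200/1250)×68.8 + (450/1250)×38.9 + (400/1250)×59.4 = 48.916%
Reweighting by population age group shares:
  0.4×30.6 + 0.12×68.8 + 0.35×38.9 + 0.13×59.4 = 41.833%

41.8%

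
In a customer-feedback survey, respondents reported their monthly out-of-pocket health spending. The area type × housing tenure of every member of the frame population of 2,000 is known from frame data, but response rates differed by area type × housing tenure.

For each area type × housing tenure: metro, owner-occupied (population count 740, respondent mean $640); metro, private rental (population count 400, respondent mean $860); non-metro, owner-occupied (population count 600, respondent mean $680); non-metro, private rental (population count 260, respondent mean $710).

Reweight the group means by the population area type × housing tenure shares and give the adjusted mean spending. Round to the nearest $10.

$710

Reweight to the known area type × housing tenure distribution:
  metro, owner-occupied: (740/2,000) × 640 = 236.8
  metro, private rental: (400/2,000) × 860 = 172
  non-metro, owner-occupied: (600/2,000) × 680 = 204
  non-metro, private rental: (260/2,000) × 710 = 92.3
Post-stratified estimate = 705.1 → $710.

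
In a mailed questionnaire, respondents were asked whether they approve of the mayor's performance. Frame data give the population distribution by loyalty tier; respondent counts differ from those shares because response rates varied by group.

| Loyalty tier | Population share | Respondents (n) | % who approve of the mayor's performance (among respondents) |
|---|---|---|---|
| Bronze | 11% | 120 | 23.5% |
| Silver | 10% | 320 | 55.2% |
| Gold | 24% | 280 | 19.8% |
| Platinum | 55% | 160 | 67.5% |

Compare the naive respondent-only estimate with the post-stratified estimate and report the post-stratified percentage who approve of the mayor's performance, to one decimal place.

Unadjusted (pooled respondent) estimate weights by respondent counts:
  (120/880)×23.5 + (320/880)×55.2 + (280/880)×19.8 + (160/880)×67.5 = 41.85%
Reweighting by population loyalty tier shares:
  0.11×23.5 + 0.1×55.2 + 0.24×19.8 + 0.55×67.5 = 49.982%

50.0%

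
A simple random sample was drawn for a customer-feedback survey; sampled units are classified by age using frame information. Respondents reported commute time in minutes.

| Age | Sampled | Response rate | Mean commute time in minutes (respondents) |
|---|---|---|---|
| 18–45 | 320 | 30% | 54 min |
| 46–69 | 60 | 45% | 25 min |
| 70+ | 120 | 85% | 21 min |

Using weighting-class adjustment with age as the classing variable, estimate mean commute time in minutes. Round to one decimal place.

Each respondent's weight = sampled/responded in their class; summing within a class gives n_sampled, so:
  18–45: 320 × 54 = 17,280
  46–69: 60 × 25 = 1500
  70+: 120 × 21 = 2520
Adjusted estimate = 21,300 / 500 = 42.6 → 42.6.

42.6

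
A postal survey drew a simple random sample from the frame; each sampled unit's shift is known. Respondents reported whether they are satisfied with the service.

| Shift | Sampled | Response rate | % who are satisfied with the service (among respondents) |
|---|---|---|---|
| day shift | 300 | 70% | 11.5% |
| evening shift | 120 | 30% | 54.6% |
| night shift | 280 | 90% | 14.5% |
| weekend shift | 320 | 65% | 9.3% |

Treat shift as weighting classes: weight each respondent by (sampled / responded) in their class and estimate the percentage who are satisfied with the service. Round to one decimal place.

16.7%

Each respondent's weight = sampled/responded in their class; summing within a class gives n_sampled, so:
  day shift: 300 × 11.5 = 3450
  evening shift: 120 × 54.6 = 6552
  night shift: 280 × 14.5 = 4060
  weekend shift: 320 × 9.3 = 2976
Adjusted estimate = 17,038 / 1,020 = 16.7039 → 16.7%.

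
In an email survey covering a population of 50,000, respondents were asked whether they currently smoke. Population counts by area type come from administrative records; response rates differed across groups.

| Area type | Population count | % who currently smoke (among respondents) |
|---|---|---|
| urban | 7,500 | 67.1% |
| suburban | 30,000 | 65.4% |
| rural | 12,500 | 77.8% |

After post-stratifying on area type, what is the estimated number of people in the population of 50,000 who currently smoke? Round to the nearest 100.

Apply each group's respondent rate to its population count:
  urban: 7,500 × 67.1% = 5032.5
  suburban: 30,000 × 65.4% = 19,620
  rural: 12,500 × 77.8% = 9725
Estimated total = 34377.5 → 34,400.

34,400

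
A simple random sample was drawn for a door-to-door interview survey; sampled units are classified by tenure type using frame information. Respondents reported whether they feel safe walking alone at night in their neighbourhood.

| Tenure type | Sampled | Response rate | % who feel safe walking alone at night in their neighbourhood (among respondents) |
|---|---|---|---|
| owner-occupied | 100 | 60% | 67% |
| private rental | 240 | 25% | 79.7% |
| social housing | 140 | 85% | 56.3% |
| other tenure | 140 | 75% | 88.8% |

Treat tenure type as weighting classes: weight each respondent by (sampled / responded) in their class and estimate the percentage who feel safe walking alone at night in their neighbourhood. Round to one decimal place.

With weight = n_sampled/n_responded per class, the weighted class total is n_sampled:
  owner-occupied: 100 × 67 = 6700
  private rental: 240 × 79.7 = 19,128
  social housing: 140 × 56.3 = 7882
  other tenure: 140 × 88.8 = 12,432
Adjusted estimate = 46,142 / 620 = 74.4226 → 74.4%.

74.4%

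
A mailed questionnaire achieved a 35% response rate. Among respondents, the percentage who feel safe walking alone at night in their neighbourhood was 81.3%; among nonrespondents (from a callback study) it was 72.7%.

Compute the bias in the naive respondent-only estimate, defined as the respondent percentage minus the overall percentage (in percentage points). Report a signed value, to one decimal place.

Nonresponse fraction = 1 − 0.35 = 0.65.
Bias = (nonresponse fraction) × (respondent percentage − nonrespondent percentage)
     = 0.65 × (81.3 − 72.7) = 0.65 × 8.6 = 5.59.

+5.6 percentage points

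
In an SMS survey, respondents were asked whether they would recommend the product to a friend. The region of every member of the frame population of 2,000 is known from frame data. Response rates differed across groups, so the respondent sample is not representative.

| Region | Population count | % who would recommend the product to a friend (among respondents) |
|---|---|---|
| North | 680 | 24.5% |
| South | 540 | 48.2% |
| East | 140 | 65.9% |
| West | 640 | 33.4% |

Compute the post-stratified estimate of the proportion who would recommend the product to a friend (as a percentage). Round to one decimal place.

36.6%

Post-stratification weights by population share, not respondent share:
  North: (680/2,000) × 24.5 = 8.33
  South: (540/2,000) × 48.2 = 13.014
  East: (140/2,000) × 65.9 = 4.613
  West: (640/2,000) × 33.4 = 10.688
Post-stratified estimate = 36.645 → 36.6%.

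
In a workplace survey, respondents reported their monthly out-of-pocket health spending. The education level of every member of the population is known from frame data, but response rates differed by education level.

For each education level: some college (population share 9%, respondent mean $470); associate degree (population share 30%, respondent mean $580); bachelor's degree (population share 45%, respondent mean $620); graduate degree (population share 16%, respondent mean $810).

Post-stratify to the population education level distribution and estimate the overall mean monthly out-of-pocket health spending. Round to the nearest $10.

$620

Post-stratification weights by population share, not respondent share:
  some college: 0.09 × 470 = 42.3
  associate degree: 0.3 × 580 = 174
  bachelor's degree: 0.45 × 620 = 279
  graduate degree: 0.16 × 810 = 129.6
Post-stratified estimate = 624.9 → $620.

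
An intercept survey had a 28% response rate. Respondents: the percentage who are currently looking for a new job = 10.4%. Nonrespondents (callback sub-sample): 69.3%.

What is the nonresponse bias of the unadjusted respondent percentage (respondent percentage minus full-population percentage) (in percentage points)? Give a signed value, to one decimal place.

-42.4 percentage points

Nonresponse fraction = 1 − 0.28 = 0.72.
Bias = (nonresponse fraction) × (respondent percentage − nonrespondent percentage)
     = 0.72 × (10.4 − 69.3) = 0.72 × -58.9 = -42.408.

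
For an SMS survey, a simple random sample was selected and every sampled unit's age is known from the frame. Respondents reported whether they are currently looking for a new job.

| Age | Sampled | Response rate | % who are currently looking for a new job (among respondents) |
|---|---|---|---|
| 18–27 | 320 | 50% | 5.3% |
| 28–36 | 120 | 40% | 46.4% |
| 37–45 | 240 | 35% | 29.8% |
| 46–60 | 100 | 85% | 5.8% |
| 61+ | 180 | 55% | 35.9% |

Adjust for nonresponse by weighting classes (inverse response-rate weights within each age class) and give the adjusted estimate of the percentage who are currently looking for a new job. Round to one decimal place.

22.4%

Each respondent's weight = sampled/responded in their class; summing within a class gives n_sampled, so:
  18–27: 320 × 5.3 = 1696
  28–36: 120 × 46.4 = 5568
  37–45: 240 × 29.8 = 7152
  46–60: 100 × 5.8 = 580
  61+: 180 × 35.9 = 6462
Adjusted estimate = 21,458 / 960 = 22.3521 → 22.4%.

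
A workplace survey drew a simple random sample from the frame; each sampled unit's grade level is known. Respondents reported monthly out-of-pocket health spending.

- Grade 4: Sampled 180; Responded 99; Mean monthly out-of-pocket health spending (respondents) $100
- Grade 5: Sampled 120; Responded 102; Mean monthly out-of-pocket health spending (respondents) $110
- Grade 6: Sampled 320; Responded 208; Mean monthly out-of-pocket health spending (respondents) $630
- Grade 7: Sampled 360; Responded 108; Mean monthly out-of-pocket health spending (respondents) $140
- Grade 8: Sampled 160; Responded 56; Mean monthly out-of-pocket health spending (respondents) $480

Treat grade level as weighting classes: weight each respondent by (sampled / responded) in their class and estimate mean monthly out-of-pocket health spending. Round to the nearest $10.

Class response rates: Grade 4 99/180 = 55%, Grade 5 102/120 = 85%, Grade 6 208/320 = 65%, Grade 7 108/360 = 30%, Grade 8 56/160 = 35%.
Weighting each respondent by the inverse class response rate inflates each class back to its sampled size, so the class weight is n_sampled:
  Grade 4: 180 × 100 = 18,000
  Grade 5: 120 × 110 = 13,200
  Grade 6: 320 × 630 = 201,600
  Grade 7: 360 × 140 = 50,400
  Grade 8: 160 × 480 = 76,800
Adjusted estimate = 360,000 / 1,140 = 315.789 → $320.

$320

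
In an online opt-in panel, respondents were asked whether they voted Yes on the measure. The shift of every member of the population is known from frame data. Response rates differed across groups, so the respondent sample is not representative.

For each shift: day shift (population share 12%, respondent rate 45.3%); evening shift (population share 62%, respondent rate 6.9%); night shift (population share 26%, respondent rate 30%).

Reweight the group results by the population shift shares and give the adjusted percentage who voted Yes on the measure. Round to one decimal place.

17.5%

Weight each group's respondent value by its population share:
  day shift: 0.12 × 45.3 = 5.436
  evening shift: 0.62 × 6.9 = 4.278
  night shift: 0.26 × 30 = 7.8
Post-stratified estimate = 17.514 → 17.5%.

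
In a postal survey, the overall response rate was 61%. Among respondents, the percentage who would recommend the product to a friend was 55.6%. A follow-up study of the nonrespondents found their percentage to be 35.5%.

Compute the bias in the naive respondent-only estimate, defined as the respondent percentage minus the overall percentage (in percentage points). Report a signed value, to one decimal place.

+7.8 percentage points

Nonresponse fraction = 1 − 0.61 = 0.39.
Bias = (nonresponse fraction) × (respondent percentage − nonrespondent percentage)
     = 0.39 × (55.6 − 35.5) = 0.39 × 20.1 = 7.839.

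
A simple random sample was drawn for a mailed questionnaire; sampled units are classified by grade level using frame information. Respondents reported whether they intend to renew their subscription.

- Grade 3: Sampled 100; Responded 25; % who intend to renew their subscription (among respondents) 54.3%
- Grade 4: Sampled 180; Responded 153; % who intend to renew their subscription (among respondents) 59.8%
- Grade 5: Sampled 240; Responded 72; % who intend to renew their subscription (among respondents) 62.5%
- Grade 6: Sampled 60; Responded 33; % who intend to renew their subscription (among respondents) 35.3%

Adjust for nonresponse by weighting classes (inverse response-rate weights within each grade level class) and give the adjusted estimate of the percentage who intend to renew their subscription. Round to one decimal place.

57.4%

Response rates by class: Grade 3 25/100 = 25%, Grade 4 153/180 = 85%, Grade 5 72/240 = 30%, Grade 6 33/60 = 55%.
With weight = n_sampled/n_responded per class, the weighted class total is n_sampled:
  Grade 3: 100 × 54.3 = 5430
  Grade 4: 180 × 59.8 = 10,764
  Grade 5: 240 × 62.5 = 15,000
  Grade 6: 60 × 35.3 = 2118
Adjusted estimate = 33,312 / 580 = 57.4345 → 57.4%.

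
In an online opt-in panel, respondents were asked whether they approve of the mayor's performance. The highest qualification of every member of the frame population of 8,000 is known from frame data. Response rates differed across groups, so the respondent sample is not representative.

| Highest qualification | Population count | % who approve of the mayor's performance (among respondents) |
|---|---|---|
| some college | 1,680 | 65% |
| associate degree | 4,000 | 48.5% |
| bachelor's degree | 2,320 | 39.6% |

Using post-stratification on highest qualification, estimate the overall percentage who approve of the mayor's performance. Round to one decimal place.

49.4%

Reweight to the known highest qualification distribution:
  some college: (1,680/8,000) × 65 = 13.65
  associate degree: (4,000/8,000) × 48.5 = 24.25
  bachelor's degree: (2,320/8,000) × 39.6 = 11.484
Post-stratified estimate = 49.384 → 49.4%.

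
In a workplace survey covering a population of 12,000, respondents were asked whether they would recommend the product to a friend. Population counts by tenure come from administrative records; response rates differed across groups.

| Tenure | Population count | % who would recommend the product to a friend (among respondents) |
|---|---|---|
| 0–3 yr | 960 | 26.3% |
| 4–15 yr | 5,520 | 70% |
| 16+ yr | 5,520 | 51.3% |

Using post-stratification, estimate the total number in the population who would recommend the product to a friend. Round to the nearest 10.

Each cell contributes its population count × the respondent rate:
  0–3 yr: 960 × 26.3% = 252.48
  4–15 yr: 5,520 × 70% = 3864
  16+ yr: 5,520 × 51.3% = 2831.76
Estimated total = 6948.24 → 6,950.

6,950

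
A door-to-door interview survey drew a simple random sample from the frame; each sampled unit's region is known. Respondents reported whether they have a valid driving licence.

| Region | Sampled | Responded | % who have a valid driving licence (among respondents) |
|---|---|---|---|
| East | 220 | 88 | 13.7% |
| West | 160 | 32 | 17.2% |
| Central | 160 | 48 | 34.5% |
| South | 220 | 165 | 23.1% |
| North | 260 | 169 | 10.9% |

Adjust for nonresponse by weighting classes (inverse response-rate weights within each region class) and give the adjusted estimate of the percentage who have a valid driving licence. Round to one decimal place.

18.8%

Response rates by class: East 88/220 = 40%, West 32/160 = 20%, Central 48/160 = 30%, South 165/220 = 75%, North 169/260 = 65%.
Weighting each respondent by the inverse class response rate inflates each class back to its sampled size, so the class weight is n_sampled:
  East: 220 × 13.7 = 3014
  West: 160 × 17.2 = 2752
  Central: 160 × 34.5 = 5520
  South: 220 × 23.1 = 5082
  North: 260 × 10.9 = 2834
Adjusted estimate = 19,202 / 1,020 = 18.8255 → 18.8%.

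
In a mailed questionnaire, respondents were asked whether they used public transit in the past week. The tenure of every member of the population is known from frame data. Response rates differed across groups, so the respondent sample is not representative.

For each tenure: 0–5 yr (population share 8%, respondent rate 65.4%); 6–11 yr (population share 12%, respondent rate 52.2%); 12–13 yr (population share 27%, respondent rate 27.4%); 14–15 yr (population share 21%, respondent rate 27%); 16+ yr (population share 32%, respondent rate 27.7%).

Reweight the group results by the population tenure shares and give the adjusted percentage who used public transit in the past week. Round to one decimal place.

33.4%

Each cell contributes population-share × respondent value:
  0–5 yr: 0.08 × 65.4 = 5.232
  6–11 yr: 0.12 × 52.2 = 6.264
  12–13 yr: 0.27 × 27.4 = 7.398
  14–15 yr: 0.21 × 27 = 5.67
  16+ yr: 0.32 × 27.7 = 8.864
Post-stratified estimate = 33.428 → 33.4%.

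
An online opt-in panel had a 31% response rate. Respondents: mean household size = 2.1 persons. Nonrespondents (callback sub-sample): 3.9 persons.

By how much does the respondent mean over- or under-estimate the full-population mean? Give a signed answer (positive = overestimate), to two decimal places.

Nonresponse fraction = 1 − 0.31 = 0.69.
Bias = (nonresponse fraction) × (respondent mean − nonrespondent mean)
     = 0.69 × (2.1 − 3.9) = 0.69 × -1.8 = -1.242.

-1.24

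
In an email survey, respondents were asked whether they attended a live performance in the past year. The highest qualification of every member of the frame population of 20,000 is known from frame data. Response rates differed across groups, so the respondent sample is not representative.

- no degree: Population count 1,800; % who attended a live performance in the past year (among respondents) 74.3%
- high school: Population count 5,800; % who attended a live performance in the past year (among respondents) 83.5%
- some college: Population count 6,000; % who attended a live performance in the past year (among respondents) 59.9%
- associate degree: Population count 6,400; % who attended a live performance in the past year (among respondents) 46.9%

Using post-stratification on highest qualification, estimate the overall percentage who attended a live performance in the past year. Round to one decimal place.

Post-stratification weights by population share, not respondent share:
  no degree: (1,800/20,000) × 74.3 = 6.687
  high school: (5,800/20,000) × 83.5 = 24.215
  some college: (6,000/20,000) × 59.9 = 17.97
  associate degree: (6,400/20,000) × 46.9 = 15.008
Post-stratified estimate = 63.88 → 63.9%.

63.9%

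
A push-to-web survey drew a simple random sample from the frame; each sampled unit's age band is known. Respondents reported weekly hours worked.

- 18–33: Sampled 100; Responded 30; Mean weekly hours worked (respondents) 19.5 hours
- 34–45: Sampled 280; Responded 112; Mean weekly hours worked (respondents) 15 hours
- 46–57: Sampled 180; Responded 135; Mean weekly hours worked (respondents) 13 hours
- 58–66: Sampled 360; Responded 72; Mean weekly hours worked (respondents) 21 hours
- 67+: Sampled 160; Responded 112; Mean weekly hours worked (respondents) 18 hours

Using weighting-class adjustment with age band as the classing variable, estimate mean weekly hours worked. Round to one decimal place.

Class response rates: 18–33 30/100 = 30%, 34–45 112/280 = 40%, 46–57 135/180 = 75%, 58–66 72/360 = 20%, 67+ 112/160 = 70%.
Inverse-response-rate weighting restores each class to its sampled count, so class totals weight by n_sampled:
  18–33: 100 × 19.5 = 1950
  34–45: 280 × 15 = 4200
  46–57: 180 × 13 = 2340
  58–66: 360 × 21 = 7560
  67+: 160 × 18 = 2880
Adjusted estimate = 18,930 / 1,080 = 17.5278 → 17.5.

17.5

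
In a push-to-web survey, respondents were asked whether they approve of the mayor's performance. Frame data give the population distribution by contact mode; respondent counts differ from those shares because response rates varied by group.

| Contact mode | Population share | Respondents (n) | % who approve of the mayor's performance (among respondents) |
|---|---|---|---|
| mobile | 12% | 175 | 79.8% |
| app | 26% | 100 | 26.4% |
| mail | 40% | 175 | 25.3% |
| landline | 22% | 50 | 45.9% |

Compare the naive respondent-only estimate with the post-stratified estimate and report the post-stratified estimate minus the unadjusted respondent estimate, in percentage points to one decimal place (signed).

Unadjusted (pooled respondent) estimate weights by respondent counts:
  (175/500)×79.8 + (100/500)×26.4 + (175/500)×25.3 + (50/500)×45.9 = 46.655%
Reweighting by population contact mode shares:
  0.12×79.8 + 0.26×26.4 + 0.4×25.3 + 0.22×45.9 = 36.658%
Difference = 36.658 − 46.655 = -9.997 pp.

-10.0 percentage points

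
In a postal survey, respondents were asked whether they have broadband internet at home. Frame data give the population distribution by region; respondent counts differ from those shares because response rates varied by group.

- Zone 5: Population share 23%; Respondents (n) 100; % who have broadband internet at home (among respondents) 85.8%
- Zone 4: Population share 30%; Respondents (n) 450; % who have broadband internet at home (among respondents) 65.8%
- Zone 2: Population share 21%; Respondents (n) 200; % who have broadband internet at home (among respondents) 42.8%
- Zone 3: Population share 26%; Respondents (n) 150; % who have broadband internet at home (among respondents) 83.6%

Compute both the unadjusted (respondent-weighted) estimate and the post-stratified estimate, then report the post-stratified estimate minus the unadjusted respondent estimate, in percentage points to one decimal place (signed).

+4.3 percentage points

Unadjusted (pooled respondent) estimate weights by respondent counts:
  (100/900)×85.8 + (450/900)×65.8 + (200/900)×42.8 + (150/900)×83.6 = 65.8778%
Post-stratifying to population shares instead:
  0.23×85.8 + 0.3×65.8 + 0.21×42.8 + 0.26×83.6 = 70.198%
Difference = 70.198 − 65.8778 = 4.3202 pp.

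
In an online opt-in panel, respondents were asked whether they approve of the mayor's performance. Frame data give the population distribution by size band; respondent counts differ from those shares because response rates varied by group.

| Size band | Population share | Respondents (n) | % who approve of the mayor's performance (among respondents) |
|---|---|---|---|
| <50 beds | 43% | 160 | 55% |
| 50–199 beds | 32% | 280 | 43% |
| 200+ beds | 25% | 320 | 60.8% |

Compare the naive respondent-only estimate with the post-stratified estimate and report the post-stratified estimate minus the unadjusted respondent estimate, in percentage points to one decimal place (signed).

-0.4 percentage points

Without adjustment, the pooled respondent share is:
  (160/760)×55 + (280/760)×43 + (320/760)×60.8 = 53.0211%
Post-stratified estimate weights by population shares:
  0.43×55 + 0.32×43 + 0.25×60.8 = 52.61%
Difference = 52.61 − 53.0211 = -0.4111 pp.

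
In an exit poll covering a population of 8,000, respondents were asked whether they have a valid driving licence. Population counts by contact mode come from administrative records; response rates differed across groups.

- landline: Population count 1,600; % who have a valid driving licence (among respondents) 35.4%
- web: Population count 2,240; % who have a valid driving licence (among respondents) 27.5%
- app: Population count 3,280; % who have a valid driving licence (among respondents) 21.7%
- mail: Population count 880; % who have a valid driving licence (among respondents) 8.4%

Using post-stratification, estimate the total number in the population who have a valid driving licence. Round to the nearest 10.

1,970

Apply each group's respondent rate to its population count:
  landline: 1,600 × 35.4% = 566.4
  web: 2,240 × 27.5% = 616
  app: 3,280 × 21.7% = 711.76
  mail: 880 × 8.4% = 73.92
Estimated total = 1968.08 → 1,970.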